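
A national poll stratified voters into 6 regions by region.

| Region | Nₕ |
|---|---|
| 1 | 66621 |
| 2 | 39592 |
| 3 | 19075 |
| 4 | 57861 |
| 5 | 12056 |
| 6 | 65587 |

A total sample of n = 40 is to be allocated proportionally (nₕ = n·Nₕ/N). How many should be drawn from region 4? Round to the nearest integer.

9

N = 66621 + 39592 + 19075 + 57861 + 12056 + 65587 = 260792.
n_4 = 40·57861/260792 = 8.875... → 9.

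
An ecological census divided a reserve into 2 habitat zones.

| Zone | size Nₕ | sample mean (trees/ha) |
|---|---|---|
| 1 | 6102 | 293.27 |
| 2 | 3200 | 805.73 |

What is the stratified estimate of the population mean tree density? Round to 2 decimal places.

N = 9302; weights Wₕ = Nₕ/N = (0.6560, 0.3440).
x̄_st = Σ Wₕ·x̄ₕ = 0.6560·293.27 + 0.3440·805.73 ≈ 469.5624...
→ 469.56.

469.56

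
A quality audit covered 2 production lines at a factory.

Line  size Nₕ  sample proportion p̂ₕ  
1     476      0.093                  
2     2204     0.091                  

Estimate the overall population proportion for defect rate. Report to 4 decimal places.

0.0914

Wₕ = Nₕ/N with N = 2680: 0.1776, 0.8224.
p̂_st = 0.1776·0.093 + 0.8224·0.091 ≈ 0.091355... → 0.0914.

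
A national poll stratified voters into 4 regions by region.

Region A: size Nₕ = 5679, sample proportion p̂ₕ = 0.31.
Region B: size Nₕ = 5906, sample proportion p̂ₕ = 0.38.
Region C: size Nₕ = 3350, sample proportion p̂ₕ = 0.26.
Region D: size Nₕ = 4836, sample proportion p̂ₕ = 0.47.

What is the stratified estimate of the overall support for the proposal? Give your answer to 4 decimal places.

N = 5679 + 5906 + 3350 + 4836 = 19771.
Overall proportion = Σ (Nₕ/N)·p̂ₕ.
Σ Nₕp̂ₕ = 1760.49 + 2244.28 + 871 + 2272.92 = 7148.69.
7148.69 / 19771 = 0.361575... → 0.3616.

0.3616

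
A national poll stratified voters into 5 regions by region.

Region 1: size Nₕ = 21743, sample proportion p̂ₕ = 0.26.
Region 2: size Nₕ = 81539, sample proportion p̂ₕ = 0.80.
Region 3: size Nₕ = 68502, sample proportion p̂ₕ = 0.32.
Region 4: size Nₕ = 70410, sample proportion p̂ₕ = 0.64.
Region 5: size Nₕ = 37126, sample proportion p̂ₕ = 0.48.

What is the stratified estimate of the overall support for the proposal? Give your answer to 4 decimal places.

Wₕ = Nₕ/N with N = 279320: 0.0778, 0.2919, 0.2452, 0.2521, 0.1329.
p̂_st = 0.0778·0.26 + 0.2919·0.80 + 0.2452·0.32 + 0.2521·0.64 + 0.1329·0.48 ≈ 0.557382... → 0.5574.

0.5574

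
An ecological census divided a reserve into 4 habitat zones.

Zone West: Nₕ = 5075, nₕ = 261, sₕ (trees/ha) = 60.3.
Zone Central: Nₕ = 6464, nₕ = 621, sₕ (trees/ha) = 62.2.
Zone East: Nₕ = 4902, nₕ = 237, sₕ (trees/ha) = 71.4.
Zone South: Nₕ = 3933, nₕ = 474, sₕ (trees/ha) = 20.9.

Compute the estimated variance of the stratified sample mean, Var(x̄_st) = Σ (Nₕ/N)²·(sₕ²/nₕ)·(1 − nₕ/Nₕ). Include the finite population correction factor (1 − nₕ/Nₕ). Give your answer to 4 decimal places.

N = 20374; Wₕ = Nₕ/N.
zone West: (5075/20374)²·60.3²/261·(1 − 261/5075) = 0.8199430
zone Central: (6464/20374)²·62.2²/621·(1 − 621/6464) = 0.5668574
zone East: (4902/20374)²·71.4²/237·(1 − 237/4902) = 1.1850057
zone South: (3933/20374)²·20.9²/474·(1 − 474/3933) = 0.0302020
Sum = 2.6020080 → 2.6020.

2.6020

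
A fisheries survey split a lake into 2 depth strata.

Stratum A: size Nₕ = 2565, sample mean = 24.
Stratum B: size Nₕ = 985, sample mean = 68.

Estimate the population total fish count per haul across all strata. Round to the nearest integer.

A: 2565·24 = 61560
B: 985·68 = 66980
τ̂ = Σ Nₕx̄ₕ = 128540.

128540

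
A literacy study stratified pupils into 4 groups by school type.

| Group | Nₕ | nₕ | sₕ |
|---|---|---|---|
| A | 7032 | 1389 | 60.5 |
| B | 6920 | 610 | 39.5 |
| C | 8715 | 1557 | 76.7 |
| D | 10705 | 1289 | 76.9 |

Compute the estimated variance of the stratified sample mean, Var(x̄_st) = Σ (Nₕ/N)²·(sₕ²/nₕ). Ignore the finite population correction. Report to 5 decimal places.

N = 33372. Term for each stratum: Wₕ²sₕ²/nₕ.
Var(x̄_st) = 0.11700428 + 0.10997958 + 0.25767509 + 0.47207243 = 0.95673138 → 0.95673.

0.95673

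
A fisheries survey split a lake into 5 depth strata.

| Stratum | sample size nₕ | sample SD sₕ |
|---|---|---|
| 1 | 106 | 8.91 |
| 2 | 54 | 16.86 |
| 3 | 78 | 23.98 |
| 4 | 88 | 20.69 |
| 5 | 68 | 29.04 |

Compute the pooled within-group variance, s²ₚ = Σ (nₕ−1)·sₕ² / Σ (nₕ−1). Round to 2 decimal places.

414.97

1: (106−1)·8.91² = 105·79.3881 = 8335.7505
2: (54−1)·16.86² = 53·284.2596 = 15065.7588
3: (78−1)·23.98² = 77·575.0404 = 44278.1108
4: (88−1)·20.69² = 87·428.0761 = 37242.6207
5: (68−1)·29.04² = 67·843.3216 = 56502.5472
Numerator = 161424.788; denominator = Σ(nₕ−1) = 389.
s²ₚ = 161424.788/389 = 414.9737... → 414.97.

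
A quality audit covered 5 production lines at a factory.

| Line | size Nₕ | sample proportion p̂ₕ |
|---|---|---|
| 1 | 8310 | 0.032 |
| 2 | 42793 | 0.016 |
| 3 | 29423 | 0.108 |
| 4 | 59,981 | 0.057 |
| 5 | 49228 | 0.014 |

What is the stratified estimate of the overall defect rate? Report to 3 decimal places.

0.043

N = 8310 + 42793 + 29423 + 59981 + 49228 = 189735.
Overall proportion = Σ (Nₕ/N)·p̂ₕ.
Σ Nₕp̂ₕ = 265.92 + 684.688 + 3177.684 + 3418.917 + 689.192 = 8236.401.
8236.401 / 189735 = 0.04341... → 0.043.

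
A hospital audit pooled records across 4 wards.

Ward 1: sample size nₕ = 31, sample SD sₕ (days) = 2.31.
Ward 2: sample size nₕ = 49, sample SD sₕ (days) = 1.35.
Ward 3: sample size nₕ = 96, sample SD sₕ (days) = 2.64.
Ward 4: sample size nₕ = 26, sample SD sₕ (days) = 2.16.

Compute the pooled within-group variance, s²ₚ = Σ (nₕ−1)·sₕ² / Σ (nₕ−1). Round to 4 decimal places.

Degrees of freedom: 30 + 48 + 95 + 25 = 198.
Σ(nₕ−1)sₕ² = 30·5.3361 + 48·1.8225 + 95·6.9696 + 25·4.6656 = 1026.315.
s²ₚ = 1026.315 / 198 = 5.183409... → 5.1834.

5.1834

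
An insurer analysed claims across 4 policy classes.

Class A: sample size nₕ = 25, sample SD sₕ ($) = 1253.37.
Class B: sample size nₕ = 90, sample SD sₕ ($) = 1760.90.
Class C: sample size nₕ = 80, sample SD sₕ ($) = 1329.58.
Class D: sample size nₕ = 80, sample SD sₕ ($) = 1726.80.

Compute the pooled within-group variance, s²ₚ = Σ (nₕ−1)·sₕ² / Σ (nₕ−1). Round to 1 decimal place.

2542033.1

A: (25−1)·1253.37² = 24·1570936.3569 = 37702472.5656
B: (90−1)·1760.90² = 89·3100768.81 = 275968424.09
C: (80−1)·1329.58² = 79·1767782.9764 = 139654855.1356
D: (80−1)·1726.80² = 79·2981838.24 = 235565220.96
Numerator = 688890972.7512; denominator = Σ(nₕ−1) = 271.
s²ₚ = 688890972.7512/271 = 2542033.110... → 2542033.1.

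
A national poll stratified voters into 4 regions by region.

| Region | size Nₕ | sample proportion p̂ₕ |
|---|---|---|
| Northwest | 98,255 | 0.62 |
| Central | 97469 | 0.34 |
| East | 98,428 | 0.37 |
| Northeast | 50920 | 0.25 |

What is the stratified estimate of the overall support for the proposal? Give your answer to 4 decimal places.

N = 98255 + 97469 + 98428 + 50920 = 345072.
Overall proportion = Σ (Nₕ/N)·p̂ₕ.
Σ Nₕp̂ₕ = 60918.1 + 33139.46 + 36418.36 + 12730 = 143205.92.
143205.92 / 345072 = 0.415003... → 0.4150.

0.4150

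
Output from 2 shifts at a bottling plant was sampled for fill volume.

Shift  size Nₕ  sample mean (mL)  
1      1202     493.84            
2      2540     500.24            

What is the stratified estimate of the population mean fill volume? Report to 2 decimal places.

x̄_st = (Σ Nₕx̄ₕ) / (Σ Nₕ) = (1202·493.84 + 2540·500.24) / 3742
= 1864205.28 / 3742 = 498.1842... → 498.18.

498.18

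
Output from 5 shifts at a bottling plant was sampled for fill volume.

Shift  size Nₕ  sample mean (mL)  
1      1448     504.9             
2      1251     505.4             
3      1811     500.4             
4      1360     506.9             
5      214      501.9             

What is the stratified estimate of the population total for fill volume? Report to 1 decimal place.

1: 1448·504.9 = 731095.2
2: 1251·505.4 = 632255.4
3: 1811·500.4 = 906224.4
4: 1360·506.9 = 689384
5: 214·501.9 = 107406.6
τ̂ = Σ Nₕx̄ₕ = 3066365.6.

3066365.6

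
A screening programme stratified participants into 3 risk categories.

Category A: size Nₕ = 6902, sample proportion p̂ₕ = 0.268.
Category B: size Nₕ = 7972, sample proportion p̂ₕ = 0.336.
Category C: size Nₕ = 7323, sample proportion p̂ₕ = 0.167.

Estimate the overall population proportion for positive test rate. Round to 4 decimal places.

Wₕ = Nₕ/N with N = 22197: 0.3109, 0.3591, 0.3299.
p̂_st = 0.3109·0.268 + 0.3591·0.336 + 0.3299·0.167 ≈ 0.259101... → 0.2591.

0.2591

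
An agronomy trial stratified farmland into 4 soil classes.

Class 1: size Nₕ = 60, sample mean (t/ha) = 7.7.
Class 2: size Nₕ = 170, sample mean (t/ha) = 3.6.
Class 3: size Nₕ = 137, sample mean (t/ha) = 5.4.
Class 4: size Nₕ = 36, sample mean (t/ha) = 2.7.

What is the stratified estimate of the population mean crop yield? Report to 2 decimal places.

x̄_st = (Σ Nₕx̄ₕ) / (Σ Nₕ) = (60·7.7 + 170·3.6 + 137·5.4 + 36·2.7) / 403
= 1911 / 403 = 4.7419... → 4.74.

4.74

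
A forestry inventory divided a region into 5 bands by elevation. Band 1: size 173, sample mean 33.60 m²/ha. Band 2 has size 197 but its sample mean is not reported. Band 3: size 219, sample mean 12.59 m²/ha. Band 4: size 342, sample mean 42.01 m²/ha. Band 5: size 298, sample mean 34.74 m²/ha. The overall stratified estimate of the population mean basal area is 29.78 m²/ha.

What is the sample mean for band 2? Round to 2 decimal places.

16.80

N = 173 + 197 + 219 + 342 + 298 = 1229.
Overall total = μ·N = 29.78·1229 = 36599.62.
Subtract the known strata: 173·33.60 + 219·12.59 + 342·42.01 + 298·34.74 = 33289.95.
Remaining total for band 2: 36599.62 − 33289.95 = 3309.67.
Divide by its size: 3309.67 / 197 = 16.8004... → 16.80.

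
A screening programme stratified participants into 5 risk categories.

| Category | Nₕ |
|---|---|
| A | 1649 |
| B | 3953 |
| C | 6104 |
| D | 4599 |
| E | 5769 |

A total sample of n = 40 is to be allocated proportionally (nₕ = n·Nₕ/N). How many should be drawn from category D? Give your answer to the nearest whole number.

Share of category D = 4599/22074 = 0.20834.
Allocate 40 × 0.20834 = 8.334... → 8.

8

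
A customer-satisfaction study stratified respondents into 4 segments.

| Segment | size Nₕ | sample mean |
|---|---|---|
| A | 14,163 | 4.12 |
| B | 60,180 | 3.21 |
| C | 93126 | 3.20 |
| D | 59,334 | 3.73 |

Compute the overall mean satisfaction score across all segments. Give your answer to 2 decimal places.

N = 14163 + 60180 + 93126 + 59334 = 226803.
The stratified mean weights each stratum mean by its population share Nₕ/N.
Σ Nₕx̄ₕ = 14163·4.12 + 60180·3.21 + 93126·3.20 + 59334·3.73 = 58351.56 + 193177.8 + 298003.2 + 221315.82 = 770848.38.
Divide by N: 770848.38 / 226803 = 3.3988... → 3.40.

3.40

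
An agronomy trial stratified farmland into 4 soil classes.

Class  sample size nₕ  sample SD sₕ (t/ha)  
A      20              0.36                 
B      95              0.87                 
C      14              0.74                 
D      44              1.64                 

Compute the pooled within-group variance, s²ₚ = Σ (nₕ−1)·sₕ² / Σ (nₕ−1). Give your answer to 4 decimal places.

A: (20−1)·0.36² = 19·0.1296 = 2.4624
B: (95−1)·0.87² = 94·0.7569 = 71.1486
C: (14−1)·0.74² = 13·0.5476 = 7.1188
D: (44−1)·1.64² = 43·2.6896 = 115.6528
Numerator = 196.3826; denominator = Σ(nₕ−1) = 169.
s²ₚ = 196.3826/169 = 1.162027... → 1.1620.

1.1620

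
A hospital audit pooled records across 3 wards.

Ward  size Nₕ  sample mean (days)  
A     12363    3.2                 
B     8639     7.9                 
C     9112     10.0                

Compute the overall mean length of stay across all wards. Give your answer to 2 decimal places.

x̄_st = (Σ Nₕx̄ₕ) / (Σ Nₕ) = (12363·3.2 + 8639·7.9 + 9112·10.0) / 30114
= 198929.7 / 30114 = 6.6059... → 6.61.

6.61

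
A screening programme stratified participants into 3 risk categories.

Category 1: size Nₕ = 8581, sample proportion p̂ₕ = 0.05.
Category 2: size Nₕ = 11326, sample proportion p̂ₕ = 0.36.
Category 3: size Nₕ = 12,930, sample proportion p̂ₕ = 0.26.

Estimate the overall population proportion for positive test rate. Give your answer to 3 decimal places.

0.240

Wₕ = Nₕ/N with N = 32837: 0.2613, 0.3449, 0.3938.
p̂_st = 0.2613·0.05 + 0.3449·0.36 + 0.3938·0.26 ≈ 0.23961... → 0.240.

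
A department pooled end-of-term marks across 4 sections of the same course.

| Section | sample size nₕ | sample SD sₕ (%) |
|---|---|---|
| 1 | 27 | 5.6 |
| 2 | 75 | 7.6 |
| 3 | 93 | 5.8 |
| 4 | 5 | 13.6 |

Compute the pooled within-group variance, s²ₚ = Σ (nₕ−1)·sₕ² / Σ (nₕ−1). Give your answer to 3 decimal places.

45.532

Degrees of freedom: 26 + 74 + 92 + 4 = 196.
Σ(nₕ−1)sₕ² = 26·31.36 + 74·57.76 + 92·33.64 + 4·184.96 = 8924.32.
s²ₚ = 8924.32 / 196 = 45.53224... → 45.532.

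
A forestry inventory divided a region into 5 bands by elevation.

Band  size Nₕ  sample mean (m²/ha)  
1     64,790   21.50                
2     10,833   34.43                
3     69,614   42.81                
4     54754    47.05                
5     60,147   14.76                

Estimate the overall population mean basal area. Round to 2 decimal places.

31.56

x̄_st = (Σ Nₕx̄ₕ) / (Σ Nₕ) = (64790·21.50 + 10833·34.43 + 69614·42.81 + 54754·47.05 + 60147·14.76) / 260138
= 8210085.95 / 260138 = 31.5605... → 31.56.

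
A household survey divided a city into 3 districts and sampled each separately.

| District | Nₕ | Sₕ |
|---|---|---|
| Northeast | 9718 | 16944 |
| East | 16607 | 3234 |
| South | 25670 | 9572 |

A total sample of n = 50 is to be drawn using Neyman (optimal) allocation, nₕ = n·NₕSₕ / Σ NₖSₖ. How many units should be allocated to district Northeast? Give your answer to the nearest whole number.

Σ NₕSₕ = 9718·16944 + 16607·3234 + 25670·9572 = 464082070.
Share for Northeast: 164661792/464082070 = 0.35481.
n_Northeast = 50 × 0.35481 = 17.741... → 18.

18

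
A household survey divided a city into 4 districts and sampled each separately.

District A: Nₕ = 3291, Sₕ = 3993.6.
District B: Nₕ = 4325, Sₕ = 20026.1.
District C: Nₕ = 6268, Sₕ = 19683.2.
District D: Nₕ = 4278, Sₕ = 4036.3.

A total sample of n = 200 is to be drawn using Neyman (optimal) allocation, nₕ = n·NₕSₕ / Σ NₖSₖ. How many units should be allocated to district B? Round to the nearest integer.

72

Σ NₕSₕ = 3291·3993.6 + 4325·20026.1 + 6268·19683.2 + 4278·4036.3 = 240397409.1.
Share for B: 86612882.5/240397409.1 = 0.36029.
n_B = 200 × 0.36029 = 72.058... → 72.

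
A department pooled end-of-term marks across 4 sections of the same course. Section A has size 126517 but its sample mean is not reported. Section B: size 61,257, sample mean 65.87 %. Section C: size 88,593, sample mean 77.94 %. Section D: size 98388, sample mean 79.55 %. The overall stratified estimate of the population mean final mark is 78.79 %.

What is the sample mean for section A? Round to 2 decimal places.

Σ Nₕx̄ₕ = N·μ, so 126517·x̄_A = 374755·78.79 − (61257·65.87 + 88593·77.94 + 98388·79.55).
= 29526946.45 − 18766702.41 = 10760244.04.
x̄_A = 10760244.04 / 126517 = 85.0498... → 85.05.

85.05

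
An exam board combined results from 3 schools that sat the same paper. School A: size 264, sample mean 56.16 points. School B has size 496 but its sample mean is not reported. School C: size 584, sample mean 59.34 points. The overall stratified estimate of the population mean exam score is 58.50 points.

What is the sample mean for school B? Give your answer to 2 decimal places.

N = 264 + 496 + 584 = 1344.
Overall total = μ·N = 58.50·1344 = 78624.
Subtract the known strata: 264·56.16 + 584·59.34 = 49480.8.
Remaining total for school B: 78624 − 49480.8 = 29143.2.
Divide by its size: 29143.2 / 496 = 58.7565... → 58.76.

58.76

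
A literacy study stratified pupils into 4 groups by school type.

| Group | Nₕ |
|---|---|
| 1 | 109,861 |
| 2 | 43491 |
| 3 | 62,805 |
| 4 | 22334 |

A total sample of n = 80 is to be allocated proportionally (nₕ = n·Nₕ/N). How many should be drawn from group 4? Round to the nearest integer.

7

Share of group 4 = 22334/238491 = 0.09365.
Allocate 80 × 0.09365 = 7.492... → 7.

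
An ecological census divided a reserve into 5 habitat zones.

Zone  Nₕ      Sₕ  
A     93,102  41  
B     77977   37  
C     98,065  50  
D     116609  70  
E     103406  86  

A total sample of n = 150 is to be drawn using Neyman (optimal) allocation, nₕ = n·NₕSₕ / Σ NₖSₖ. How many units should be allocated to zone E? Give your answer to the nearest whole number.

47

A: NₕSₕ = 93102·41 = 3817182
B: NₕSₕ = 77977·37 = 2885149
C: NₕSₕ = 98065·50 = 4903250
D: NₕSₕ = 116609·70 = 8162630
E: NₕSₕ = 103406·86 = 8892916
Σ NₕSₕ = 28661127.
n_E = 150·8892916/28661127 = 46.542... → 47.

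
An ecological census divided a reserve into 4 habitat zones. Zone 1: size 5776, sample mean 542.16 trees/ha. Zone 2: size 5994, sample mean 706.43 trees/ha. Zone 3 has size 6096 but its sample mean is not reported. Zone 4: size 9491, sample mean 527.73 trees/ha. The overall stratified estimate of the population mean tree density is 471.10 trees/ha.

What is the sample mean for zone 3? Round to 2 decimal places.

84.21

N = 5776 + 5994 + 6096 + 9491 = 27357.
Overall total = μ·N = 471.10·27357 = 12887882.7.
Subtract the known strata: 5776·542.16 + 5994·706.43 + 9491·527.73 = 12374543.01.
Remaining total for zone 3: 12887882.7 − 12374543.01 = 513339.69.
Divide by its size: 513339.69 / 6096 = 84.2093... → 84.21.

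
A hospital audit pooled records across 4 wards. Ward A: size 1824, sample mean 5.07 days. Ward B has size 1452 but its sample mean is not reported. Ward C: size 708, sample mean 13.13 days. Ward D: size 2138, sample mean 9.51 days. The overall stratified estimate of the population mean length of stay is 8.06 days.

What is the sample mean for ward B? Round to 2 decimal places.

Σ Nₕx̄ₕ = N·μ, so 1452·x̄_B = 6122·8.06 − (1824·5.07 + 708·13.13 + 2138·9.51).
= 49343.32 − 38876.1 = 10467.22.
x̄_B = 10467.22 / 1452 = 7.2088... → 7.21.

7.21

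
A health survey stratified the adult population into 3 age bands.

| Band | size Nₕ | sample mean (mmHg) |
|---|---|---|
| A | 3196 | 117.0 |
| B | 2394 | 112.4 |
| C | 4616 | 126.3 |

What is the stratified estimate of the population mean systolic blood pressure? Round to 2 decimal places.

120.13

N = 3196 + 2394 + 4616 = 10206.
Overall mean = Σ (Nₕ/N)·x̄ₕ — weight by population share, not a simple average.
Σ Nₕx̄ₕ = 3196·117.0 + 2394·112.4 + 4616·126.3 = 373932 + 269085.6 + 583000.8 = 1226018.4.
Divide by N: 1226018.4 / 10206 = 120.1272... → 120.13.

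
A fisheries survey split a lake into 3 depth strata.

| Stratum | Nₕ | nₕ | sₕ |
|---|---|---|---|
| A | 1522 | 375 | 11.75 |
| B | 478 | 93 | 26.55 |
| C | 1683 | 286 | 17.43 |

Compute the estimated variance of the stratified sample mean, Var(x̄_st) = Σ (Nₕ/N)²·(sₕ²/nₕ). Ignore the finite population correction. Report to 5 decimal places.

0.41236

N = 3683; Wₕ = Nₕ/N.
stratum A: (1522/3683)²·11.75²/375 = 0.06287389
stratum B: (478/3683)²·26.55²/93 = 0.12767282
stratum C: (1683/3683)²·17.43²/286 = 0.22181634
Sum = 0.41236305 → 0.41236.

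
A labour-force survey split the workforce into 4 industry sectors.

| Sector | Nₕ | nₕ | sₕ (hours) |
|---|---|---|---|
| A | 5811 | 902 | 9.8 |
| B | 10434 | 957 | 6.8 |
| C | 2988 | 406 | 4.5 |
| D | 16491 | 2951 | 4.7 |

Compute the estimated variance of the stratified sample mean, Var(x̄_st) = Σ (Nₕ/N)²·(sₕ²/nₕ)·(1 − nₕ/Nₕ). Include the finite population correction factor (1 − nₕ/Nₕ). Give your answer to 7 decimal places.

0.0077349

N = 35724; Wₕ = Nₕ/N.
sector A: (5811/35724)²·9.8²/902·(1 − 902/5811) = 0.0023799584
sector B: (10434/35724)²·6.8²/957·(1 − 957/10434) = 0.0037437552
sector C: (2988/35724)²·4.5²/406·(1 − 406/2988) = 0.0003015197
sector D: (16491/35724)²·4.7²/2951·(1 − 2951/16491) = 0.0013097005
Sum = 0.0077349337 → 0.0077349.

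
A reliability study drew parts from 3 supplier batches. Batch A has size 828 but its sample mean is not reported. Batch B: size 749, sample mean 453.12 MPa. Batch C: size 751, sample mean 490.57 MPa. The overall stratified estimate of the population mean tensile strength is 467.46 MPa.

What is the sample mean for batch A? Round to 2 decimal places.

459.47

Σ Nₕx̄ₕ = N·μ, so 828·x̄_A = 2328·467.46 − (749·453.12 + 751·490.57).
= 1088246.88 − 707804.95 = 380441.93.
x̄_A = 380441.93 / 828 = 459.4709... → 459.47.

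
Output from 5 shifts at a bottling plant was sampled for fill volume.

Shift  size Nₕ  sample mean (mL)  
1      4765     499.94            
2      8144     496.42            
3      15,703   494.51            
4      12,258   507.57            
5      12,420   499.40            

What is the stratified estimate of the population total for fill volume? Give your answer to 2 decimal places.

26614690.17

Estimate total by summing Nₕ·x̄ₕ over strata.
4765·499.94 + 8144·496.42 + 15703·494.51 + 12258·507.57 + 12420·499.40 = 2382214.1 + 4042844.48 + 7765290.53 + 6221793.06 + 6202548 = 26614690.17.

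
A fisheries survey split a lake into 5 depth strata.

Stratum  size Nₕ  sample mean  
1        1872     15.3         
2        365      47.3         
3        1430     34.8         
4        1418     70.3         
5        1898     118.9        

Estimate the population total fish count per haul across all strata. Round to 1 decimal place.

421027.7

1: 1872·15.3 = 28641.6
2: 365·47.3 = 17264.5
3: 1430·34.8 = 49764
4: 1418·70.3 = 99685.4
5: 1898·118.9 = 225672.2
τ̂ = Σ Nₕx̄ₕ = 421027.7.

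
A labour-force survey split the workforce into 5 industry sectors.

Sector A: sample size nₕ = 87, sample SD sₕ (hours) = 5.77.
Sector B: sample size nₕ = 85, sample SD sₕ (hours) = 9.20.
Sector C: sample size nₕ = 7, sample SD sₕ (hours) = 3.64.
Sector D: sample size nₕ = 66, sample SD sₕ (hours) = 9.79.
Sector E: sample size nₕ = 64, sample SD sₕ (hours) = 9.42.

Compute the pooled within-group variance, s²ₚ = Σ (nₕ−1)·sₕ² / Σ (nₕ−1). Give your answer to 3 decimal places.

71.950

A: (87−1)·5.77² = 86·33.2929 = 2863.1894
B: (85−1)·9.20² = 84·84.64 = 7109.76
C: (7−1)·3.64² = 6·13.2496 = 79.4976
D: (66−1)·9.79² = 65·95.8441 = 6229.8665
E: (64−1)·9.42² = 63·88.7364 = 5590.3932
Numerator = 21872.7067; denominator = Σ(nₕ−1) = 304.
s²ₚ = 21872.7067/304 = 71.94969... → 71.950.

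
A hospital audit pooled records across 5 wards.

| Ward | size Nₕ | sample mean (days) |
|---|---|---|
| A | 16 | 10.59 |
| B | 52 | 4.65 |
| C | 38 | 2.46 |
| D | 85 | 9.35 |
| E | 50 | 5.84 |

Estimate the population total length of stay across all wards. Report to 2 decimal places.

1591.47

A: 16·10.59 = 169.44
B: 52·4.65 = 241.8
C: 38·2.46 = 93.48
D: 85·9.35 = 794.75
E: 50·5.84 = 292
τ̂ = Σ Nₕx̄ₕ = 1591.47.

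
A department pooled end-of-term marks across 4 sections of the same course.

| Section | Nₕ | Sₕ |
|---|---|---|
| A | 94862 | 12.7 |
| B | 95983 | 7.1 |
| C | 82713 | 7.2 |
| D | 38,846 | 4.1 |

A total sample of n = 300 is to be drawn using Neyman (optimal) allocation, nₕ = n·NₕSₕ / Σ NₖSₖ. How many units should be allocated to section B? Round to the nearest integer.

A: NₕSₕ = 94862·12.7 = 1204747.4
B: NₕSₕ = 95983·7.1 = 681479.3
C: NₕSₕ = 82713·7.2 = 595533.6
D: NₕSₕ = 38846·4.1 = 159268.6
Σ NₕSₕ = 2641028.9.
n_B = 300·681479.3/2641028.9 = 77.411... → 77.

77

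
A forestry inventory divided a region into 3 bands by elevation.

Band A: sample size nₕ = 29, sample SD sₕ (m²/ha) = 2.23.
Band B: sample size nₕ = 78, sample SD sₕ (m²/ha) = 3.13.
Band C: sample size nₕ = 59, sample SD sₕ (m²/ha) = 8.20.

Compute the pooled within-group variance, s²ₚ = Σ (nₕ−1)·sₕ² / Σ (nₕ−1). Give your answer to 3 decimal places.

29.408

A: (29−1)·2.23² = 28·4.9729 = 139.2412
B: (78−1)·3.13² = 77·9.7969 = 754.3613
C: (59−1)·8.20² = 58·67.24 = 3899.92
Numerator = 4793.5225; denominator = Σ(nₕ−1) = 163.
s²ₚ = 4793.5225/163 = 29.40811... → 29.408.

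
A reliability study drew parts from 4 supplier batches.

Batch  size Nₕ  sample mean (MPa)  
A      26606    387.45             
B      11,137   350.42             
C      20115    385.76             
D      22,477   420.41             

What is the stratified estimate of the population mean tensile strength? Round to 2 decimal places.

391.12

N = 80335; weights Wₕ = Nₕ/N = (0.3312, 0.1386, 0.2504, 0.2798).
x̄_st = Σ Wₕ·x̄ₕ = 0.3312·387.45 + 0.1386·350.42 + 0.2504·385.76 + 0.2798·420.41 ≈ 391.1152...
→ 391.12.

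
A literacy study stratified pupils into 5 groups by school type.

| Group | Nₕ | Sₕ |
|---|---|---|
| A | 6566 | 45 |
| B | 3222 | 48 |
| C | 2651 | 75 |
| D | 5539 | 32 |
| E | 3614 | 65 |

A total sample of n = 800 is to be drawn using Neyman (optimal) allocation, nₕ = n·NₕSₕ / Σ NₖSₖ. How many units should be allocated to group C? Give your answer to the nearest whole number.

150

Σ NₕSₕ = 6566·45 + 3222·48 + 2651·75 + 5539·32 + 3614·65 = 1061109.
Share for C: 198825/1061109 = 0.18737.
n_C = 800 × 0.18737 = 149.900... → 150.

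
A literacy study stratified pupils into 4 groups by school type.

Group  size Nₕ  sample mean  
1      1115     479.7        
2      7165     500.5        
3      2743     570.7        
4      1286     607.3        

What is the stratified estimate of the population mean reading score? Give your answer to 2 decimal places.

525.42

N = 12309; weights Wₕ = Nₕ/N = (0.0906, 0.5821, 0.2228, 0.1045).
x̄_st = Σ Wₕ·x̄ₕ = 0.0906·479.7 + 0.5821·500.5 + 0.2228·570.7 + 0.1045·607.3 ≈ 525.4177...
→ 525.42.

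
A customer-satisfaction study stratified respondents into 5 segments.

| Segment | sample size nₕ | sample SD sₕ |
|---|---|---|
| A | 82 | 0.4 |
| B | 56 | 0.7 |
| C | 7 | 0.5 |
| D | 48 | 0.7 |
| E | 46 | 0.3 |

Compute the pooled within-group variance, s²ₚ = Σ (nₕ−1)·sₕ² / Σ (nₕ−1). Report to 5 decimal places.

0.29269

Degrees of freedom: 81 + 55 + 6 + 47 + 45 = 234.
Σ(nₕ−1)sₕ² = 81·0.16 + 55·0.49 + 6·0.25 + 47·0.49 + 45·0.09 = 68.49.
s²ₚ = 68.49 / 234 = 0.2926923... → 0.29269.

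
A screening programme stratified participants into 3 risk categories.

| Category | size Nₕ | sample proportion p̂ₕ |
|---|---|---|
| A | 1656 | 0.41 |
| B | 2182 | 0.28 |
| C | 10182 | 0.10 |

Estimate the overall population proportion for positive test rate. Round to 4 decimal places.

N = 1656 + 2182 + 10182 = 14020.
Overall proportion = Σ (Nₕ/N)·p̂ₕ.
Σ Nₕp̂ₕ = 678.96 + 610.96 + 1018.2 = 2308.12.
2308.12 / 14020 = 0.164631... → 0.1646.

0.1646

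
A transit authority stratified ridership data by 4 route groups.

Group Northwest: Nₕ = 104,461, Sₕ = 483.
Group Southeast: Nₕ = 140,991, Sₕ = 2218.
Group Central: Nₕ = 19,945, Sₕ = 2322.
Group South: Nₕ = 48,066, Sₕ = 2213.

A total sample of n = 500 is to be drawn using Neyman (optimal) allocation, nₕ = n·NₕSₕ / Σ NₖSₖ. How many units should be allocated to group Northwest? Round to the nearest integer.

Northwest: NₕSₕ = 104461·483 = 50454663
Southeast: NₕSₕ = 140991·2218 = 312718038
Central: NₕSₕ = 19945·2322 = 46312290
South: NₕSₕ = 48066·2213 = 106370058
Σ NₕSₕ = 515855049.
n_Northwest = 500·50454663/515855049 = 48.904... → 49.

49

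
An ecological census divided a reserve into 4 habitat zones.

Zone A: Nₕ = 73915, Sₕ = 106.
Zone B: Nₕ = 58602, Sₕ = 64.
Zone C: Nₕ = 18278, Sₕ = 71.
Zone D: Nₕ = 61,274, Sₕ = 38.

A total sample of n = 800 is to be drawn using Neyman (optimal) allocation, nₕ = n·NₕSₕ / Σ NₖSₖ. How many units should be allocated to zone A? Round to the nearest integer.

412

Σ NₕSₕ = 73915·106 + 58602·64 + 18278·71 + 61274·38 = 15211668.
Share for A: 7834990/15211668 = 0.51506.
n_A = 800 × 0.51506 = 412.052... → 412.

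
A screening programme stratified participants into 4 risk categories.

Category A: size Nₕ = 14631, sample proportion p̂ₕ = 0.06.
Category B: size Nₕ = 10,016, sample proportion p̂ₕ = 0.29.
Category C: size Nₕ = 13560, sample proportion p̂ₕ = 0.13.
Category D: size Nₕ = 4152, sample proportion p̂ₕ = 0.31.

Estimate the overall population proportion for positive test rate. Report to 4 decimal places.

0.1613

Wₕ = Nₕ/N with N = 42359: 0.3454, 0.2365, 0.3201, 0.0980.
p̂_st = 0.3454·0.06 + 0.2365·0.29 + 0.3201·0.13 + 0.0980·0.31 ≈ 0.161298... → 0.1613.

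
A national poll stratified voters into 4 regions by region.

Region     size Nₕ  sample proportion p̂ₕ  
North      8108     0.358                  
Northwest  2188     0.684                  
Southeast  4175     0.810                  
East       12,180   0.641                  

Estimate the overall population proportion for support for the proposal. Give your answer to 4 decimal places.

Wₕ = Nₕ/N with N = 26651: 0.3042, 0.0821, 0.1567, 0.4570.
p̂_st = 0.3042·0.358 + 0.0821·0.684 + 0.1567·0.810 + 0.4570·0.641 ≈ 0.584908... → 0.5849.

0.5849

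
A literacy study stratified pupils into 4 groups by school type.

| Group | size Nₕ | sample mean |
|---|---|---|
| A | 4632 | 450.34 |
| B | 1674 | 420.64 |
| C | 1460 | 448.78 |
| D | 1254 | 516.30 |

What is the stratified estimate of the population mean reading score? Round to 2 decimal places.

N = 4632 + 1674 + 1460 + 1254 = 9020.
The stratified mean weights each stratum mean by its population share Nₕ/N.
Σ Nₕx̄ₕ = 4632·450.34 + 1674·420.64 + 1460·448.78 + 1254·516.30 = 2085974.88 + 704151.36 + 655218.8 + 647440.2 = 4092785.24.
Divide by N: 4092785.24 / 9020 = 453.7456... → 453.75.

453.75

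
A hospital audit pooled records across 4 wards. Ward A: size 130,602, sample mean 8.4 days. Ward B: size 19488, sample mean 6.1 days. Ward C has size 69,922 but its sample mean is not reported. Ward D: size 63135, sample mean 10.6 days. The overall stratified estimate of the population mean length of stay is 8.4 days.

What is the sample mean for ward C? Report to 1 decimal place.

7.1

Σ Nₕx̄ₕ = N·μ, so 69922·x̄_C = 283147·8.4 − (130602·8.4 + 19488·6.1 + 63135·10.6).
= 2378434.8 − 1885164.6 = 493270.2.
x̄_C = 493270.2 / 69922 = 7.055... → 7.1.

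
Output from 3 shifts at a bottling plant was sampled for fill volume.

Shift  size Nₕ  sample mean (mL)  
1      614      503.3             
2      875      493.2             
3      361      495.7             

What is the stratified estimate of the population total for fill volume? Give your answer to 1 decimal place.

919523.9

1: 614·503.3 = 309026.2
2: 875·493.2 = 431550
3: 361·495.7 = 178947.7
τ̂ = Σ Nₕx̄ₕ = 919523.9.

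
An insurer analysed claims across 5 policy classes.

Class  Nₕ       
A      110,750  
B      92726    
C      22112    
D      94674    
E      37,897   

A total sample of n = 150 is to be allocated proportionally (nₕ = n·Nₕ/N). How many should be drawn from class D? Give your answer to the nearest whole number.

40

Share of class D = 94674/358159 = 0.26434.
Allocate 150 × 0.26434 = 39.650... → 40.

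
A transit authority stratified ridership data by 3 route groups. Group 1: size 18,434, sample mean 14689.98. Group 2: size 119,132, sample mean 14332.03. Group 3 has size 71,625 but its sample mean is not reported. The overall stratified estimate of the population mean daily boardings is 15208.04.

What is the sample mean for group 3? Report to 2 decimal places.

Σ Nₕx̄ₕ = N·μ, so 71625·x̄_3 = 209191·15208.04 − (18434·14689.98 + 119132·14332.03).
= 3181385095.64 − 1978198489.28 = 1203186606.36.
x̄_3 = 1203186606.36 / 71625 = 16798.4168... → 16798.42.

16798.42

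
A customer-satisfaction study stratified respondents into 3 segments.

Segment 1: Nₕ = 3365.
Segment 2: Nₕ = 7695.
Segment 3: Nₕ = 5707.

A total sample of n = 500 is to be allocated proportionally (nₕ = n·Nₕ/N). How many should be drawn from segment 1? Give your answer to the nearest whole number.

100

N = 3365 + 7695 + 5707 = 16767.
n_1 = 500·3365/16767 = 100.346... → 100.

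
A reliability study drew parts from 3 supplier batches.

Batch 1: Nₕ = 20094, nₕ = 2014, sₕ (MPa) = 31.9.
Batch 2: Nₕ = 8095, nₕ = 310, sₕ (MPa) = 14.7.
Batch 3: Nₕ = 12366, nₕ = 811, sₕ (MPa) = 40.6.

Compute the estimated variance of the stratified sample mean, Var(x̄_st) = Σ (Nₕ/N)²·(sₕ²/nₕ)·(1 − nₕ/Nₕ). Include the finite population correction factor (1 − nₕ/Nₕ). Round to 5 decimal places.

N = 40555. Term for each stratum: Wₕ²sₕ²/nₕ·(1−nₕ/Nₕ).
Var(x̄_st) = 0.11160866 + 0.02670912 + 0.17658003 = 0.31489782 → 0.31490.

0.31490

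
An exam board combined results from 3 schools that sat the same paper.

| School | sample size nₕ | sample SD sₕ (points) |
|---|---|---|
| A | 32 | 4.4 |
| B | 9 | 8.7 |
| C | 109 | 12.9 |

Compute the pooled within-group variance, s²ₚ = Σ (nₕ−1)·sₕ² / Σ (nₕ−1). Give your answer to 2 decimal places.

130.46

Degrees of freedom: 31 + 8 + 108 = 147.
Σ(nₕ−1)sₕ² = 31·19.36 + 8·75.69 + 108·166.41 = 19177.96.
s²ₚ = 19177.96 / 147 = 130.4623... → 130.46.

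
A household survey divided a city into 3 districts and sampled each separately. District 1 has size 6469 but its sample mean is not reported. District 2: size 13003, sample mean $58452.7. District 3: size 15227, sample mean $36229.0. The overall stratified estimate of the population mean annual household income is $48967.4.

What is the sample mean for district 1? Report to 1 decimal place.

Σ Nₕx̄ₕ = N·μ, so 6469·x̄_1 = 34699·48967.4 − (13003·58452.7 + 15227·36229.0).
= 1699119812.6 − 1311719441.1 = 387400371.5.
x̄_1 = 387400371.5 / 6469 = 59885.666... → 59885.7.

59885.7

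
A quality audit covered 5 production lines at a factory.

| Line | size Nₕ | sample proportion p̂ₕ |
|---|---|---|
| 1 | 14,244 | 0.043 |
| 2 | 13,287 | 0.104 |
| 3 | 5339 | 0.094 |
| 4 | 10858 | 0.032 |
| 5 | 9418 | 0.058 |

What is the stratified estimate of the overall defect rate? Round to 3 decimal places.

0.064

Wₕ = Nₕ/N with N = 53146: 0.2680, 0.2500, 0.1005, 0.2043, 0.1772.
p̂_st = 0.2680·0.043 + 0.2500·0.104 + 0.1005·0.094 + 0.2043·0.032 + 0.1772·0.058 ≈ 0.06378... → 0.064.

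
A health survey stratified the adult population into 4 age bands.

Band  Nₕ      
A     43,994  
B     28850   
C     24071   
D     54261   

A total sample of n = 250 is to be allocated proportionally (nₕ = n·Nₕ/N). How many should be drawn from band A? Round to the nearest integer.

Share of band A = 43994/151176 = 0.29101.
Allocate 250 × 0.29101 = 72.753... → 73.

73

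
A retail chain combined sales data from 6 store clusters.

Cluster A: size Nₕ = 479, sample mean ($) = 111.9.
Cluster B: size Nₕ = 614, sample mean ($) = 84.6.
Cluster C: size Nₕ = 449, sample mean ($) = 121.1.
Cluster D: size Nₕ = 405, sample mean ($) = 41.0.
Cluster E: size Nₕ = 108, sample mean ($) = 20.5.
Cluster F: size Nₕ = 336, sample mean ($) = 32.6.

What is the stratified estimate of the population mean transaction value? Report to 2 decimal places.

79.34

x̄_st = (Σ Nₕx̄ₕ) / (Σ Nₕ) = (479·111.9 + 614·84.6 + 449·121.1 + 405·41.0 + 108·20.5 + 336·32.6) / 2391
= 189691 / 2391 = 79.3354... → 79.34.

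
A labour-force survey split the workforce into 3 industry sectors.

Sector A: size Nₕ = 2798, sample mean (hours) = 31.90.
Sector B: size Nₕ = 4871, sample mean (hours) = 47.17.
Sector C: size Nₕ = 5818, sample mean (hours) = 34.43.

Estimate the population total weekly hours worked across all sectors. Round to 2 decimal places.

A: 2798·31.90 = 89256.2
B: 4871·47.17 = 229765.07
C: 5818·34.43 = 200313.74
τ̂ = Σ Nₕx̄ₕ = 519335.01.

519335.01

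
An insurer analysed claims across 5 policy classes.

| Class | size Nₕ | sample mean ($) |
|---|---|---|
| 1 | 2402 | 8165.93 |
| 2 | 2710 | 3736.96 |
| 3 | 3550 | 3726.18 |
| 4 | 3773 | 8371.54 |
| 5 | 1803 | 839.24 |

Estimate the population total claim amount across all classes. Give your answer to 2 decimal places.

76068634.60

Estimate total by summing Nₕ·x̄ₕ over strata.
2402·8165.93 + 2710·3736.96 + 3550·3726.18 + 3773·8371.54 + 1803·839.24 = 19614563.86 + 10127161.6 + 13227939 + 31585820.42 + 1513149.72 = 76068634.60.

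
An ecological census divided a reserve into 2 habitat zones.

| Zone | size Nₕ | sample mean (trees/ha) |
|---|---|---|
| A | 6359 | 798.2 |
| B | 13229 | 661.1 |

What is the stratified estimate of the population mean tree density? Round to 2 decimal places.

705.61

N = 19588; weights Wₕ = Nₕ/N = (0.3246, 0.6754).
x̄_st = Σ Wₕ·x̄ₕ = 0.3246·798.2 + 0.6754·661.1 ≈ 705.6078...
→ 705.61.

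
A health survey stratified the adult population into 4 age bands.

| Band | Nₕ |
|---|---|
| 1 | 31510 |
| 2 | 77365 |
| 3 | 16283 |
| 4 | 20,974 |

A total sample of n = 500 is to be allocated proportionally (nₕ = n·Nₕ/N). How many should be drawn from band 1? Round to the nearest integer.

108

N = 31510 + 77365 + 16283 + 20974 = 146132.
n_1 = 500·31510/146132 = 107.813... → 108.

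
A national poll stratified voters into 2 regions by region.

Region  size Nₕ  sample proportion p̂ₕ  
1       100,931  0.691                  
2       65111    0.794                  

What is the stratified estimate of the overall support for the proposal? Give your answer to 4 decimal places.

Wₕ = Nₕ/N with N = 166042: 0.6079, 0.3921.
p̂_st = 0.6079·0.691 + 0.3921·0.794 ≈ 0.731390... → 0.7314.

0.7314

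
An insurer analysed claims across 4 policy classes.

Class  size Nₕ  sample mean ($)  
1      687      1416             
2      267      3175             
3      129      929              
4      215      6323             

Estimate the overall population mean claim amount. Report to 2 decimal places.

2542.22

N = 687 + 267 + 129 + 215 = 1298.
Overall mean = Σ (Nₕ/N)·x̄ₕ — weight by population share, not a simple average.
Σ Nₕx̄ₕ = 687·1416 + 267·3175 + 129·929 + 215·6323 = 972792 + 847725 + 119841 + 1359445 = 3299803.
Divide by N: 3299803 / 1298 = 2542.2211... → 2542.22.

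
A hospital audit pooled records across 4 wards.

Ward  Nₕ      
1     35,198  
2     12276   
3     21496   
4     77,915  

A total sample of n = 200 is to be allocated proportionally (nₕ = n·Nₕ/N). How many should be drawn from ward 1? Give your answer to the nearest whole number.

N = 35198 + 12276 + 21496 + 77915 = 146885.
n_1 = 200·35198/146885 = 47.926... → 48.

48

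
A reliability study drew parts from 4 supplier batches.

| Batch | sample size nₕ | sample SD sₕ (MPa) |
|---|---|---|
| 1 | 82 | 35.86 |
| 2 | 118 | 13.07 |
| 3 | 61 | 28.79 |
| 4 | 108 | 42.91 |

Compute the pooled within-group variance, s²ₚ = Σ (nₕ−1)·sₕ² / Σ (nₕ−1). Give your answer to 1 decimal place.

1016.2

Degrees of freedom: 81 + 117 + 60 + 107 = 365.
Σ(nₕ−1)sₕ² = 81·1285.9396 + 117·170.8249 + 60·828.8641 + 107·1841.2681 = 370895.1536.
s²ₚ = 370895.1536 / 365 = 1016.151... → 1016.2.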